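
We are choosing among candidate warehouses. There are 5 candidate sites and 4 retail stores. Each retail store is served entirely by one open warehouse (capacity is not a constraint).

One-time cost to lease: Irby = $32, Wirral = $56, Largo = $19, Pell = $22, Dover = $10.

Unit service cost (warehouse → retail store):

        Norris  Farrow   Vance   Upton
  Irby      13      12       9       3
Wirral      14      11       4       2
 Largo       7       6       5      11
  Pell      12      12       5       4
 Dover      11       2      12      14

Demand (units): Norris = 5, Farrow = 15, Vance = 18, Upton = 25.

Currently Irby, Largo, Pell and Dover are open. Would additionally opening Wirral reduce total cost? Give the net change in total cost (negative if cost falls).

Current service cost with {Irby, Largo, Pell, Dover}: 230.
Adding Wirral: each retail store re-picks its cheapest; new service cost 187, saving 43.
Extra fixed cost: 56. Net change = 56 − 43 = 13.
(Totals: 313 → 326.)

No — net change +13 (cost rises by 13).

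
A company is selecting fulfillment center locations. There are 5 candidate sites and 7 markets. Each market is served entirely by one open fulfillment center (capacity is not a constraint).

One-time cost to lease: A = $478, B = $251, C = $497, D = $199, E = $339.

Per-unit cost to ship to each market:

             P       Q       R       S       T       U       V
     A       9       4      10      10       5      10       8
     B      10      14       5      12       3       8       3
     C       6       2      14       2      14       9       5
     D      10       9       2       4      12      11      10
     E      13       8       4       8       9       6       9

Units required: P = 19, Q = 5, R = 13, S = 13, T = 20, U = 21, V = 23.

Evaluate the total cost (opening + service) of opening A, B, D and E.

Total cost: 1791

Each market is assigned to its cheapest site among the open ones.
{A, B, D, E}: P→A 9·19=171, Q→A 4·5=20, R→D 2·13=26, S→D 4·13=52, T→B 3·20=60, U→E 6·21=126, V→B 3·23=69. Service 524; fixed 1267; total 1791.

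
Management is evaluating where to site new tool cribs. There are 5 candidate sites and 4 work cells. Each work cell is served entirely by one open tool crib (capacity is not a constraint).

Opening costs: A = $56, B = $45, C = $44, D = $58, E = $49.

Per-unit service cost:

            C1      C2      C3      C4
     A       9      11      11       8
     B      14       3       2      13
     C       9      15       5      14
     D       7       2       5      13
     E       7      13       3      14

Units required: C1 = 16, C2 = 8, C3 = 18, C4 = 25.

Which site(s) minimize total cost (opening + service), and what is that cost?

For any fixed open set, each work cell goes to its cheapest open site; total = fixed + service.
{A, B}: C1→A 9·16=144, C2→B 3·8=24, C3→B 2·18=36, C4→A 8·25=200. Service 404; fixed 101; total 505.
{A, B, E}: service 372 + fixed 150 = 522
{A, B, D}: C1→D 7·16=112, C2→D 2·8=16, C3→B 2·18=36, C4→A 8·25=200. Service 364; fixed 159; total 523.
{A, B, C, D, E}: C1→D 7·16=112, C2→D 2·8=16, C3→B 2·18=36, C4→A 8·25=200. Service 364; fixed 252; total 616.
No other subset beats 505.

Open A and B; minimum total cost 505.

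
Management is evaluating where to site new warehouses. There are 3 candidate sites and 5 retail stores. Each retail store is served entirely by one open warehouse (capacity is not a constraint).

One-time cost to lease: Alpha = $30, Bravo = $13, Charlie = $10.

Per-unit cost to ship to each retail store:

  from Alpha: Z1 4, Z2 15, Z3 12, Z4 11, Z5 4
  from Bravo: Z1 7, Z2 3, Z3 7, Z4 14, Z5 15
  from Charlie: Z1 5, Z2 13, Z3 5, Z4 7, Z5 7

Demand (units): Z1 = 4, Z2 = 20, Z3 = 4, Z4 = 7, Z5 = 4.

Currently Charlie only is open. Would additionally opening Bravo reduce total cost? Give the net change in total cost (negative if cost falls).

Current service cost with {Charlie}: 377.
Adding Bravo: each retail store re-picks its cheapest; new service cost 177, saving 200.
Extra fixed cost: 13. Net change = 13 − 200 = -187.
(Totals: 387 → 200.)

Yes — net change −187 (cost falls by 187).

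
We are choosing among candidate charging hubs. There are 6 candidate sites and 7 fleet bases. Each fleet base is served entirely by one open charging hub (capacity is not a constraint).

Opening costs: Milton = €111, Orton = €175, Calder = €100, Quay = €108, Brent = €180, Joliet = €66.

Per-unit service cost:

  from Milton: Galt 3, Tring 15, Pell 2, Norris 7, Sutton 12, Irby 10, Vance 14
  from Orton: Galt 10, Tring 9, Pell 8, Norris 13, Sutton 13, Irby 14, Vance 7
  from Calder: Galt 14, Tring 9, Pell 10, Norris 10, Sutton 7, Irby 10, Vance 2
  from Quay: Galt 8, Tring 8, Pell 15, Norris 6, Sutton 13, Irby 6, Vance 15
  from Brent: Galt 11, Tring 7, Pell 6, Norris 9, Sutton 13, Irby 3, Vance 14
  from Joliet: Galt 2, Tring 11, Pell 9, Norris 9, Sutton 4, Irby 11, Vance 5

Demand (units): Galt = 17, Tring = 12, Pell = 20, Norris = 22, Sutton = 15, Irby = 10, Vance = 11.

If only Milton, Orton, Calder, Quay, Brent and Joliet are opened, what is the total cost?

Total cost: 1142

Each fleet base is assigned to its cheapest site among the open ones.
{Milton, Orton, Calder, Quay, Brent, Joliet}: Galt→Joliet 2·17=34, Tring→Brent 7·12=84, Pell→Milton 2·20=40, Norris→Quay 6·22=132, Sutton→Joliet 4·15=60, Irby→Brent 3·10=30, Vance→Calder 2·11=22. Service 402; fixed 740; total 1142.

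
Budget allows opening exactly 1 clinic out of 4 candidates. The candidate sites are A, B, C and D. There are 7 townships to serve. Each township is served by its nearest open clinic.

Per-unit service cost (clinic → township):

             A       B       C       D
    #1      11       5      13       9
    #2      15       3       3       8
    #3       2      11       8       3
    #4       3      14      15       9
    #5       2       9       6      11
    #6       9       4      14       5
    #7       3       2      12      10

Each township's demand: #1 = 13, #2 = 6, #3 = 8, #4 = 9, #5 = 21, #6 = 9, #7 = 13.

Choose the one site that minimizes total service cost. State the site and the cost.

Choose A only; total service cost 438.

With exactly 1 open, each township uses its cheapest among the chosen.
{A}: #1→A 11·13=143, #2→A 15·6=90, #3→A 2·8=16, #4→A 3·9=27, #5→A 2·21=42, #6→A 9·9=81, #7→A 3·13=39. Service cost 438.
{B}: service cost 548
{D}: service cost 676
Among all 4 size-1 choices, {A} is lowest.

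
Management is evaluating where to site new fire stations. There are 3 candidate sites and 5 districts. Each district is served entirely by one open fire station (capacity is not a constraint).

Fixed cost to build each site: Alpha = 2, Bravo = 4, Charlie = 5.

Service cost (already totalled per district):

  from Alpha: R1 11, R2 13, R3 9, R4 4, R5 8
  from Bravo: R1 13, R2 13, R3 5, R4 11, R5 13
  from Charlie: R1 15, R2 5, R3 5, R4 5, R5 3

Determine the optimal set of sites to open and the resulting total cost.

For any fixed open set, each district goes to its cheapest open site; total = fixed + service.
{Alpha, Charlie}: R1→Alpha 11, R2→Charlie 5, R3→Charlie 5, R4→Alpha 4, R5→Charlie 3. Service 28; fixed 7; total 35.
{Charlie}: R1→Charlie 15, R2→Charlie 5, R3→Charlie 5, R4→Charlie 5, R5→Charlie 3. Service 33; fixed 5; total 38.
{Alpha, Bravo, Charlie}: R1→Alpha 11, R2→Charlie 5, R3→Bravo 5, R4→Alpha 4, R5→Charlie 3. Service 28; fixed 11; total 39.
{Alpha}: R1→Alpha 11, R2→Alpha 13, R3→Alpha 9, R4→Alpha 4, R5→Alpha 8. Service 45; fixed 2; total 47.
No other subset beats 35.

Open Alpha and Charlie; minimum total cost 35.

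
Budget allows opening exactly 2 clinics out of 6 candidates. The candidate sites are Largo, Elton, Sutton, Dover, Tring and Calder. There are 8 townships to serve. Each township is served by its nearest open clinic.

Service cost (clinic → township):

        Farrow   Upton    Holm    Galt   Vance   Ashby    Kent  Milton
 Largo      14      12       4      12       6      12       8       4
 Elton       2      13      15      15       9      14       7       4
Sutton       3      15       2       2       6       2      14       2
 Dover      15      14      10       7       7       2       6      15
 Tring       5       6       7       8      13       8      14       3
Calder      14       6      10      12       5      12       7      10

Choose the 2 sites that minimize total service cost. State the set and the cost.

With exactly 2 open, each township uses its cheapest among the chosen.
{Sutton, Calder}: Farrow→Sutton 3, Upton→Calder 6, Holm→Sutton 2, Galt→Sutton 2, Vance→Calder 5, Ashby→Sutton 2, Kent→Calder 7, Milton→Sutton 2. Service cost 29.
{Elton, Sutton}: service cost 36
{Largo, Sutton}: service cost 37
Among all 15 size-2 choices, {Sutton, Calder} is lowest.

Choose Sutton and Calder; total service cost 29.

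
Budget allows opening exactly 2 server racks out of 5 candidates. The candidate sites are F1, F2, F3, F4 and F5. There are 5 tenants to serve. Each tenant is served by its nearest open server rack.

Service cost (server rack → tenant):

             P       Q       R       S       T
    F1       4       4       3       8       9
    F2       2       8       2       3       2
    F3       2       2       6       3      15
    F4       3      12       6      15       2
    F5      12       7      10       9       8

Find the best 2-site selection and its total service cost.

Choose F2 and F3; total service cost 11.

With exactly 2 open, each tenant uses its cheapest among the chosen.
{F2, F3}: P→F2 2, Q→F3 2, R→F2 2, S→F2 3, T→F2 2. Service cost 11.
{F1, F2}: service cost 13
{F3, F4}: service cost 15
Among all 10 size-2 choices, {F2, F3} is lowest.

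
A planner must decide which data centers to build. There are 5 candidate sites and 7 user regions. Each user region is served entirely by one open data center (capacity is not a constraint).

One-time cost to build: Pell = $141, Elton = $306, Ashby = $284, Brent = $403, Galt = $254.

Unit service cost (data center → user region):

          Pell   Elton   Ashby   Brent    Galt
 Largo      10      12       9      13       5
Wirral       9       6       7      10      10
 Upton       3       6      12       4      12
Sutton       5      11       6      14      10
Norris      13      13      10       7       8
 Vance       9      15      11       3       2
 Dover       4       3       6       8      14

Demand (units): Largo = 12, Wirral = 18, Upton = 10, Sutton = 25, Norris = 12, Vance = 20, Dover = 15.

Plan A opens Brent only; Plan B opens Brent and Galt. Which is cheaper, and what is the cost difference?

Plan A: {Brent}: Largo→Brent 13·12=156, Wirral→Brent 10·18=180, Upton→Brent 4·10=40, Sutton→Brent 14·25=350, Norris→Brent 7·12=84, Vance→Brent 3·20=60, Dover→Brent 8·15=120. Service 990; fixed 403; total 1393.
Plan B: {Brent, Galt}: Largo→Galt 5·12=60, Wirral→Brent 10·18=180, Upton→Brent 4·10=40, Sutton→Galt 10·25=250, Norris→Brent 7·12=84, Vance→Galt 2·20=40, Dover→Brent 8·15=120. Service 774; fixed 657; total 1431.
Difference: |1393 − 1431| = 38.

Plan A is cheaper by 38.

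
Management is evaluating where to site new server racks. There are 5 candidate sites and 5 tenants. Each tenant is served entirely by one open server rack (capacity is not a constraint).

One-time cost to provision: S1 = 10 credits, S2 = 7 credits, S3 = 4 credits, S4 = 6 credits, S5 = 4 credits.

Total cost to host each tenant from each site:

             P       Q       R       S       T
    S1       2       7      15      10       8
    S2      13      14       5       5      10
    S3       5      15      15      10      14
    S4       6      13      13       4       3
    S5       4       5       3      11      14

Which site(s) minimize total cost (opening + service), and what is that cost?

Open S4 and S5; minimum total cost 29.

For any fixed open set, each tenant goes to its cheapest open site; total = fixed + service.
{S4, S5}: P→S5 4, Q→S5 5, R→S5 3, S→S4 4, T→S4 3. Service 19; fixed 10; total 29.
{S3, S4, S5}: service 19 + fixed 14 = 33
{S2, S4, S5}: service 19 + fixed 17 = 36
{S1, S2, S3, S4, S5}: service 17 + fixed 31 = 48
No other subset beats 29.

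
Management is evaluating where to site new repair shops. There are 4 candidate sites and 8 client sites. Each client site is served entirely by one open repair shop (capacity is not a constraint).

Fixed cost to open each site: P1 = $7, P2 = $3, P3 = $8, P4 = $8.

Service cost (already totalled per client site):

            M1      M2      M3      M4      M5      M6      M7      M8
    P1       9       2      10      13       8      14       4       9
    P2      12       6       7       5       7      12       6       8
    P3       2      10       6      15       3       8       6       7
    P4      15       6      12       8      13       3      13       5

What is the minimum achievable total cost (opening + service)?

For any fixed open set, each client site goes to its cheapest open site; total = fixed + service.
{P2, P3}: M1→P3 2, M2→P2 6, M3→P3 6, M4→P2 5, M5→P3 3, M6→P3 8, M7→P2 6, M8→P3 7. Service 43; fixed 11; total 54.
{P1, P2, P3}: service 37 + fixed 18 = 55
{P2, P3, P4}: service 36 + fixed 19 = 55
{P1, P2, P3, P4}: service 30 + fixed 26 = 56
(All 15 nonempty subsets were checked; P2 and P3 is lowest.)

Minimum total cost: 54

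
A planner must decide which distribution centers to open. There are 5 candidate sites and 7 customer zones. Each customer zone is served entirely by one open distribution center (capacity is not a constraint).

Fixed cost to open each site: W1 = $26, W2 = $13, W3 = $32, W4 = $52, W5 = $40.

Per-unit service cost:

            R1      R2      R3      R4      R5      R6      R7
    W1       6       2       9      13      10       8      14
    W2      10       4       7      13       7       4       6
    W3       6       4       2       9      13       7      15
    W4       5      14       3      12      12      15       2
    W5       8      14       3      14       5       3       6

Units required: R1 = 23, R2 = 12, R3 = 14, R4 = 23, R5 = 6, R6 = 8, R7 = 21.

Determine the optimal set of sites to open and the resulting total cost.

For any fixed open set, each customer zone goes to its cheapest open site; total = fixed + service.
{W2, W3, W4}: R1→W4 5·23=115, R2→W2 4·12=48, R3→W3 2·14=28, R4→W3 9·23=207, R5→W2 7·6=42, R6→W2 4·8=32, R7→W4 2·21=42. Service 514; fixed 97; total 611.
{W1, W2, W3, W4}: service 490 + fixed 123 = 613
{W3, W4, W5}: R1→W4 5·23=115, R2→W3 4·12=48, R3→W3 2·14=28, R4→W3 9·23=207, R5→W5 5·6=30, R6→W5 3·8=24, R7→W4 2·21=42. Service 494; fixed 124; total 618.
{W1, W2, W3, W4, W5}: service 470 + fixed 163 = 633
No other subset beats 611.

Open W2, W3 and W4; minimum total cost 611.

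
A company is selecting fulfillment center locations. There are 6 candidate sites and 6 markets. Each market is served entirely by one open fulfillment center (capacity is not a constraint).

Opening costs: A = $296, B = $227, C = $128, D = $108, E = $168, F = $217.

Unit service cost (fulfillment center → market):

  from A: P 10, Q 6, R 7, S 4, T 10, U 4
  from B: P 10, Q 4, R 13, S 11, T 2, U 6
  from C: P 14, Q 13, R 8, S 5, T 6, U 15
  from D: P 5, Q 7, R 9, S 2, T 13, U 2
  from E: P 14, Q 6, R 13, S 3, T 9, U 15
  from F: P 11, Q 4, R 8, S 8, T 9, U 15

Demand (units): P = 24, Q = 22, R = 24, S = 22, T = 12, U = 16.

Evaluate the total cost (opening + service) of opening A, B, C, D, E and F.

Each market is assigned to its cheapest site among the open ones.
{A, B, C, D, E, F}: P→D 5·24=120, Q→B 4·22=88, R→A 7·24=168, S→D 2·22=44, T→B 2·12=24, U→D 2·16=32. Service 476; fixed 1144; total 1620.

Total cost: 1620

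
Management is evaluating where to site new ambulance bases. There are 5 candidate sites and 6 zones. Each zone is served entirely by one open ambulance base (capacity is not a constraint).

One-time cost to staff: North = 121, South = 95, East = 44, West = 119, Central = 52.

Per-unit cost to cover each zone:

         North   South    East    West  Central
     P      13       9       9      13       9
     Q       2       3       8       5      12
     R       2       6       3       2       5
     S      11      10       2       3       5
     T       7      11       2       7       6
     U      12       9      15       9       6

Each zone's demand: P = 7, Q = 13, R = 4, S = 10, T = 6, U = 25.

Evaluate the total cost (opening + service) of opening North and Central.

Each zone is assigned to its cheapest site among the open ones.
{North, Central}: P→Central 9·7=63, Q→North 2·13=26, R→North 2·4=8, S→Central 5·10=50, T→Central 6·6=36, U→Central 6·25=150. Service 333; fixed 173; total 506.

Total cost: 506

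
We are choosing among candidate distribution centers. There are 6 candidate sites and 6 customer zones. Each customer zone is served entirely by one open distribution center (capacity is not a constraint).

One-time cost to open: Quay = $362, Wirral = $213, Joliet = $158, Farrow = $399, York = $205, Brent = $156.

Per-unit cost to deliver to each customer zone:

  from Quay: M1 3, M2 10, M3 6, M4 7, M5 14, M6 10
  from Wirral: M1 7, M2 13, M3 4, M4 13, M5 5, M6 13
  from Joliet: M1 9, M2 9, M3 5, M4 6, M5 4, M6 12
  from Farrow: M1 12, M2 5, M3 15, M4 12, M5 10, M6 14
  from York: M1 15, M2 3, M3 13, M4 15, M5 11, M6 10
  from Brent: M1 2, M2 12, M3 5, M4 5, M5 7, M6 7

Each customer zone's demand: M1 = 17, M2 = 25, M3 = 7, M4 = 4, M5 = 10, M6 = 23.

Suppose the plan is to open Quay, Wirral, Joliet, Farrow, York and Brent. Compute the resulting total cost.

Each customer zone is assigned to its cheapest site among the open ones.
{Quay, Wirral, Joliet, Farrow, York, Brent}: M1→Brent 2·17=34, M2→York 3·25=75, M3→Wirral 4·7=28, M4→Brent 5·4=20, M5→Joliet 4·10=40, M6→Brent 7·23=161. Service 358; fixed 1493; total 1851.

Total cost: 1851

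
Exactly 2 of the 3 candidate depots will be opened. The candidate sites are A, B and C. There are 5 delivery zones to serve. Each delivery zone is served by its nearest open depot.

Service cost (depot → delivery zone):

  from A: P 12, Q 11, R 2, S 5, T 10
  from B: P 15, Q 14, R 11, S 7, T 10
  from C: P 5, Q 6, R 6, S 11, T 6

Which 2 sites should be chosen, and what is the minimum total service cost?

With exactly 2 open, each delivery zone uses its cheapest among the chosen.
{A, C}: P→C 5, Q→C 6, R→A 2, S→A 5, T→C 6. Service cost 24.
{B, C}: service cost 30
{A, B}: service cost 40
Among all 3 size-2 choices, {A, C} is lowest.

Choose A and C; total service cost 24.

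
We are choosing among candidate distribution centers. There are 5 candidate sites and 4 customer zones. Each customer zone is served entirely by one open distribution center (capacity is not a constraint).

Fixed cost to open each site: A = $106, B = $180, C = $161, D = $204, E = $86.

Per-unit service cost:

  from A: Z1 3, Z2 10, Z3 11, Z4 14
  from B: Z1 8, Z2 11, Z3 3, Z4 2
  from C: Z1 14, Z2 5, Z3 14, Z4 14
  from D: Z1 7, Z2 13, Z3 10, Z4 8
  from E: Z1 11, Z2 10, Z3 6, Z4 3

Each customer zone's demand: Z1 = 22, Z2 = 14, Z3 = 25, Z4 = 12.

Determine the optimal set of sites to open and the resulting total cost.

For any fixed open set, each customer zone goes to its cheapest open site; total = fixed + service.
{A, E}: Z1→A 3·22=66, Z2→A 10·14=140, Z3→E 6·25=150, Z4→E 3·12=36. Service 392; fixed 192; total 584.
{A, B}: service 305 + fixed 286 = 591
{B}: Z1→B 8·22=176, Z2→B 11·14=154, Z3→B 3·25=75, Z4→B 2·12=24. Service 429; fixed 180; total 609.
{A, B, C, D, E}: Z1→A 3·22=66, Z2→C 5·14=70, Z3→B 3·25=75, Z4→B 2·12=24. Service 235; fixed 737; total 972.
No other subset beats 584.

Open A and E; minimum total cost 584.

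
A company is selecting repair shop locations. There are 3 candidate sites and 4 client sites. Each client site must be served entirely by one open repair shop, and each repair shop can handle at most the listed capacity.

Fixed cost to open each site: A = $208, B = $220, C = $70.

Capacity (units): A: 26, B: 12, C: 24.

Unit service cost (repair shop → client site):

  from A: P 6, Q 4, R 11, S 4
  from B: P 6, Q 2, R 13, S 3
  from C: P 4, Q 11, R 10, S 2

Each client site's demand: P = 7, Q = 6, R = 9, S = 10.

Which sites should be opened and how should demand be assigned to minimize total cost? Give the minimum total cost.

Open {A, C}: P→C 4·7=28, Q→A 4·6=24, R→A 11·9=99, S→C 2·10=20.
Loads: A carries 15/26, C carries 17/24. Service 171; fixed 278; total 449.
Next best feasible plan costs 454.

Minimum total cost: 449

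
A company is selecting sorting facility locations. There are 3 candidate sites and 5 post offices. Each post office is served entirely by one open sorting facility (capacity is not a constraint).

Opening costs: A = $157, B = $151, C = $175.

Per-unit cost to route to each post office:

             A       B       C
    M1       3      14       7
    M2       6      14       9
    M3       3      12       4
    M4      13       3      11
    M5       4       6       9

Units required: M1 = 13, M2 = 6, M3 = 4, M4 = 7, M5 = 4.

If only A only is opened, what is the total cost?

Total cost: 351

Each post office is assigned to its cheapest site among the open ones.
{A}: M1→A 3·13=39, M2→A 6·6=36, M3→A 3·4=12, M4→A 13·7=91, M5→A 4·4=16. Service 194; fixed 157; total 351.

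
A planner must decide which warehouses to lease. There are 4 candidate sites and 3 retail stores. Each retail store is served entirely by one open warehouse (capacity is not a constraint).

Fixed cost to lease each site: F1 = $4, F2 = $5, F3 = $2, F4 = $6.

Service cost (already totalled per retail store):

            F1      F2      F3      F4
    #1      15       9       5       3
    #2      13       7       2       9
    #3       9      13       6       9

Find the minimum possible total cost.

Minimum total cost: 15

For any fixed open set, each retail store goes to its cheapest open site; total = fixed + service.
{F3}: #1→F3 5, #2→F3 2, #3→F3 6. Service 13; fixed 2; total 15.
{F1, F3}: #1→F3 5, #2→F3 2, #3→F3 6. Service 13; fixed 6; total 19.
{F3, F4}: #1→F4 3, #2→F3 2, #3→F3 6. Service 11; fixed 8; total 19.
{F1, F2, F3, F4}: #1→F4 3, #2→F3 2, #3→F3 6. Service 11; fixed 17; total 28.
No other subset beats 15.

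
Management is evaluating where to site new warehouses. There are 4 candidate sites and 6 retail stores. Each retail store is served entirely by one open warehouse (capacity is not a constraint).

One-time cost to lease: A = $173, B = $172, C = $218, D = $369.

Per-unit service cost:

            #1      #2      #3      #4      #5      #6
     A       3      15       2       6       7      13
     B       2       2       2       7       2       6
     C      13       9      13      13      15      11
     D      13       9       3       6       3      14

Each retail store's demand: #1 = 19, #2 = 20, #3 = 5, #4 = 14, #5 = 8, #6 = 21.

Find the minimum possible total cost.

Minimum total cost: 500

For any fixed open set, each retail store goes to its cheapest open site; total = fixed + service.
{B}: #1→B 2·19=38, #2→B 2·20=40, #3→B 2·5=10, #4→B 7·14=98, #5→B 2·8=16, #6→B 6·21=126. Service 328; fixed 172; total 500.
{A, B}: #1→B 2·19=38, #2→B 2·20=40, #3→A 2·5=10, #4→A 6·14=84, #5→B 2·8=16, #6→B 6·21=126. Service 314; fixed 345; total 659.
{B, C}: service 328 + fixed 390 = 718
{A, B, C, D}: service 314 + fixed 932 = 1246
No other subset beats 500.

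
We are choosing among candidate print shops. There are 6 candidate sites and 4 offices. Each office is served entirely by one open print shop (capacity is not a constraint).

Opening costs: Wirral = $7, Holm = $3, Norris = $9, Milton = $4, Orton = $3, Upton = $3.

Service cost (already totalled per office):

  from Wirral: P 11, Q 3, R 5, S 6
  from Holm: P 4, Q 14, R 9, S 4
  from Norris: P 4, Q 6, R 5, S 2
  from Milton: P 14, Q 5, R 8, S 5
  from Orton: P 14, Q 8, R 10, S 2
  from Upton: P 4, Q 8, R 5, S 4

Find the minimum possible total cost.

For any fixed open set, each office goes to its cheapest open site; total = fixed + service.
{Upton}: P→Upton 4, Q→Upton 8, R→Upton 5, S→Upton 4. Service 21; fixed 3; total 24.
{Milton, Upton}: service 18 + fixed 7 = 25
{Orton, Upton}: service 19 + fixed 6 = 25
{Wirral, Holm, Norris, Milton, Orton, Upton}: P→Holm 4, Q→Wirral 3, R→Wirral 5, S→Norris 2. Service 14; fixed 29; total 43.
No other subset beats 24.

Minimum total cost: 24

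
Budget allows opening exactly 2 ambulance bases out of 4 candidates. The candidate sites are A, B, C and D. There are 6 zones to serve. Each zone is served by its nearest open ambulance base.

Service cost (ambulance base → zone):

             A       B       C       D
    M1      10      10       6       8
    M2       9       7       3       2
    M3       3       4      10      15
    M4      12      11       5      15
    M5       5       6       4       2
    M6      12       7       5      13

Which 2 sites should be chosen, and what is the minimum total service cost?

With exactly 2 open, each zone uses its cheapest among the chosen.
{A, C}: M1→C 6, M2→C 3, M3→A 3, M4→C 5, M5→C 4, M6→C 5. Service cost 26.
{B, C}: service cost 27
{C, D}: service cost 30
Among all 6 size-2 choices, {A, C} is lowest.

Choose A and C; total service cost 26.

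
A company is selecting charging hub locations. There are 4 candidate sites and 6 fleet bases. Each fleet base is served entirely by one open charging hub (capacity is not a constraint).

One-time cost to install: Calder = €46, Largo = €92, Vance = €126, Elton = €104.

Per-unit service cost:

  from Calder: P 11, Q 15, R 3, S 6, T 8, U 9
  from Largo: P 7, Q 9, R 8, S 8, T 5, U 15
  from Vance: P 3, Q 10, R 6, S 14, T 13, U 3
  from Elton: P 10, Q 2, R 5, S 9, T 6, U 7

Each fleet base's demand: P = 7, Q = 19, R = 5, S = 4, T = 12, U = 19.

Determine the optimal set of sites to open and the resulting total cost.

For any fixed open set, each fleet base goes to its cheapest open site; total = fixed + service.
{Elton}: P→Elton 10·7=70, Q→Elton 2·19=38, R→Elton 5·5=25, S→Elton 9·4=36, T→Elton 6·12=72, U→Elton 7·19=133. Service 374; fixed 104; total 478.
{Vance, Elton}: service 249 + fixed 230 = 479
{Calder, Elton}: service 352 + fixed 150 = 502
{Calder, Largo, Vance, Elton}: service 215 + fixed 368 = 583
No other subset beats 478.

Open Elton only; minimum total cost 478.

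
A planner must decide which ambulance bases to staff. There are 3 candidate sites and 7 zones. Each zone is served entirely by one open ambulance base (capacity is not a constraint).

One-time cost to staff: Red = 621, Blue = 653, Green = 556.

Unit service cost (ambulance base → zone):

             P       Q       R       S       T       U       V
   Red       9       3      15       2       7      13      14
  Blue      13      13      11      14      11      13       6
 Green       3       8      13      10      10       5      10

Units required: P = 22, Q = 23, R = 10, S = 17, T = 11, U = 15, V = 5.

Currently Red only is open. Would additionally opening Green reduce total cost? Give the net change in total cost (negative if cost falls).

No — net change +264 (cost rises by 264).

Current service cost with {Red}: 793.
Adding Green: each zone re-picks its cheapest; new service cost 501, saving 292.
Extra fixed cost: 556. Net change = 556 − 292 = 264.
(Totals: 1414 → 1678.)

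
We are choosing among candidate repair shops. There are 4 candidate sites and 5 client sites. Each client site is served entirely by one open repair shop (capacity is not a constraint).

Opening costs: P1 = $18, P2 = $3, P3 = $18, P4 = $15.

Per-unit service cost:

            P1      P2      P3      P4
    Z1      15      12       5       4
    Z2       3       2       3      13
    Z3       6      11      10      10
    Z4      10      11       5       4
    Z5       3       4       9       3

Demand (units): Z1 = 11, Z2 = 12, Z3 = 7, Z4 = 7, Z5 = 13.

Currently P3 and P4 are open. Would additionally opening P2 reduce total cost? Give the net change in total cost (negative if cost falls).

Yes — net change −9 (cost falls by 9).

Current service cost with {P3, P4}: 217.
Adding P2: each client site re-picks its cheapest; new service cost 205, saving 12.
Extra fixed cost: 3. Net change = 3 − 12 = -9.
(Totals: 250 → 241.)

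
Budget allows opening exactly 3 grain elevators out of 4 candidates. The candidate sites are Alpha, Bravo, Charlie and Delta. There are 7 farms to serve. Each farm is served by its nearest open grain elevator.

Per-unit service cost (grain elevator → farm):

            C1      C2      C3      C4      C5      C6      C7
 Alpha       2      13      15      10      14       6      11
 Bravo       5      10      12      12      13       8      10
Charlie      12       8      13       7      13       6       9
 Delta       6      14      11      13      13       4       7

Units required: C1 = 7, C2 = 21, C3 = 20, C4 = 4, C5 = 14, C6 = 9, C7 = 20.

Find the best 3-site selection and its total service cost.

With exactly 3 open, each farm uses its cheapest among the chosen.
{Alpha, Charlie, Delta}: C1→Alpha 2·7=14, C2→Charlie 8·21=168, C3→Delta 11·20=220, C4→Charlie 7·4=28, C5→Charlie 13·14=182, C6→Delta 4·9=36, C7→Delta 7·20=140. Service cost 788.
{Bravo, Charlie, Delta}: service cost 809
{Alpha, Bravo, Delta}: service cost 842
Among all 4 size-3 choices, {Alpha, Charlie, Delta} is lowest.

Choose Alpha, Charlie and Delta; total service cost 788.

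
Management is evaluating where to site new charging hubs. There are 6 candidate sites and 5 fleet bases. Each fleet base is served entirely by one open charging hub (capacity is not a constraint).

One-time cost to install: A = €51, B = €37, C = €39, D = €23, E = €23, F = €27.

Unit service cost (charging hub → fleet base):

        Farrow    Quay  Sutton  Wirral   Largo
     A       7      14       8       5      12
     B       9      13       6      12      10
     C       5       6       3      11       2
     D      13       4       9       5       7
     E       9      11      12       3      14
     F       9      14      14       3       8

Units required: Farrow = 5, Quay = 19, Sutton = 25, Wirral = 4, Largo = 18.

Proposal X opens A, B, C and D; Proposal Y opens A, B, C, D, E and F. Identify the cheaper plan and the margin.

Proposal X: {A, B, C, D}: Farrow→C 5·5=25, Quay→D 4·19=76, Sutton→C 3·25=75, Wirral→A 5·4=20, Largo→C 2·18=36. Service 232; fixed 150; total 382.
Proposal Y: {A, B, C, D, E, F}: Farrow→C 5·5=25, Quay→D 4·19=76, Sutton→C 3·25=75, Wirral→E 3·4=12, Largo→C 2·18=36. Service 224; fixed 200; total 424.
Difference: |382 − 424| = 42.

Proposal X is cheaper by 42.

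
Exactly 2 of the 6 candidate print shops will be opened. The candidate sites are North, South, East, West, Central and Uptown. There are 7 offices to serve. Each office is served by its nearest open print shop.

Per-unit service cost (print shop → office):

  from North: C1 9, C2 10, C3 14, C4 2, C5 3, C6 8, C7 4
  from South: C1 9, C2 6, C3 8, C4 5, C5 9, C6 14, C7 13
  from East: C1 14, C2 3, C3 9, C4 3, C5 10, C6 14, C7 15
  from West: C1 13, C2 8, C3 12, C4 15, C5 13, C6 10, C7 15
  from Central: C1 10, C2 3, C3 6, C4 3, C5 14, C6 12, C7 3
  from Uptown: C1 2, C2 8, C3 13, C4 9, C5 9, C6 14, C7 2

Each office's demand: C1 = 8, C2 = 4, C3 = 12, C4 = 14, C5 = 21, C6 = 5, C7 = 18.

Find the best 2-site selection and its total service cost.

With exactly 2 open, each office uses its cheapest among the chosen.
{North, Central}: C1→North 9·8=72, C2→Central 3·4=12, C3→Central 6·12=72, C4→North 2·14=28, C5→North 3·21=63, C6→North 8·5=40, C7→Central 3·18=54. Service cost 341.
{North, Uptown}: service cost 371
{North, South}: service cost 395
Among all 15 size-2 choices, {North, Central} is lowest.

Choose North and Central; total service cost 341.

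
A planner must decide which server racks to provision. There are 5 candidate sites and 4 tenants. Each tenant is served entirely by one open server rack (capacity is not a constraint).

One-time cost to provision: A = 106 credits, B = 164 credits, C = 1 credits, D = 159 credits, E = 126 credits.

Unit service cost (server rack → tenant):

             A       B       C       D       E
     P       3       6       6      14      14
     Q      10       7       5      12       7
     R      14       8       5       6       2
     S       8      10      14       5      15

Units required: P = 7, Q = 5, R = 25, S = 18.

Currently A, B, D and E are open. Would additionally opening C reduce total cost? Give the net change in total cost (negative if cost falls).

Current service cost with {A, B, D, E}: 196.
Adding C: each tenant re-picks its cheapest; new service cost 186, saving 10.
Extra fixed cost: 1. Net change = 1 − 10 = -9.
(Totals: 751 → 742.)

Yes — net change −9 (cost falls by 9).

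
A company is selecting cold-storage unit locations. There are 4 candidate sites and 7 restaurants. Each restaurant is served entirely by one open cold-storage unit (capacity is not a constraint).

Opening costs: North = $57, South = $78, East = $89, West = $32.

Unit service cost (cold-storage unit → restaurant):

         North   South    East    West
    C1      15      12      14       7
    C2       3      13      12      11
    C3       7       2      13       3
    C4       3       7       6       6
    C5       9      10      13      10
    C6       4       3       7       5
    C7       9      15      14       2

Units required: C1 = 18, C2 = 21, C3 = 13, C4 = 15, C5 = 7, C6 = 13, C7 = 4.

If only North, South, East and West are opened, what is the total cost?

Each restaurant is assigned to its cheapest site among the open ones.
{North, South, East, West}: C1→West 7·18=126, C2→North 3·21=63, C3→South 2·13=26, C4→North 3·15=45, C5→North 9·7=63, C6→South 3·13=39, C7→West 2·4=8. Service 370; fixed 256; total 626.

Total cost: 626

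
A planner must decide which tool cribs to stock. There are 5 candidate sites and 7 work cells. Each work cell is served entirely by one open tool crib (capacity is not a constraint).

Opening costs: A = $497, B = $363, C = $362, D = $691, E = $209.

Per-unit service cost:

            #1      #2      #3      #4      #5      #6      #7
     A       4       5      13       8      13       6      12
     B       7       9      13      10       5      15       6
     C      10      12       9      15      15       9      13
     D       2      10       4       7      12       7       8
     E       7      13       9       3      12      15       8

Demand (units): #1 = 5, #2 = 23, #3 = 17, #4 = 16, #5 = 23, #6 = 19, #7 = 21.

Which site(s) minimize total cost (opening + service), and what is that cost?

For any fixed open set, each work cell goes to its cheapest open site; total = fixed + service.
{E}: #1→E 7·5=35, #2→E 13·23=299, #3→E 9·17=153, #4→E 3·16=48, #5→E 12·23=276, #6→E 15·19=285, #7→E 8·21=168. Service 1264; fixed 209; total 1473.
{B}: service 1149 + fixed 363 = 1512
{B, E}: #1→B 7·5=35, #2→B 9·23=207, #3→E 9·17=153, #4→E 3·16=48, #5→B 5·23=115, #6→B 15·19=285, #7→B 6·21=126. Service 969; fixed 572; total 1541.
{A, B, C, D, E}: service 596 + fixed 2122 = 2718
No other subset beats 1473.

Open E only; minimum total cost 1473.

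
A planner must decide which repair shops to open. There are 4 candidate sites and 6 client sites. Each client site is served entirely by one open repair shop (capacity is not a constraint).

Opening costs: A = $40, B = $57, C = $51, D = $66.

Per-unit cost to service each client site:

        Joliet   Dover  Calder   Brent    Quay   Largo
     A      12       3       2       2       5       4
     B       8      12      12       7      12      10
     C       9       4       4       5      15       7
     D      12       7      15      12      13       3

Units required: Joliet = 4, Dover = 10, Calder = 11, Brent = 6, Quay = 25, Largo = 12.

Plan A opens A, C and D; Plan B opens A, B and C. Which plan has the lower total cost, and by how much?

Plan A: {A, C, D}: Joliet→C 9·4=36, Dover→A 3·10=30, Calder→A 2·11=22, Brent→A 2·6=12, Quay→A 5·25=125, Largo→D 3·12=36. Service 261; fixed 157; total 418.
Plan B: {A, B, C}: Joliet→B 8·4=32, Dover→A 3·10=30, Calder→A 2·11=22, Brent→A 2·6=12, Quay→A 5·25=125, Largo→A 4·12=48. Service 269; fixed 148; total 417.
Difference: |418 − 417| = 1.

Plan B is cheaper by 1.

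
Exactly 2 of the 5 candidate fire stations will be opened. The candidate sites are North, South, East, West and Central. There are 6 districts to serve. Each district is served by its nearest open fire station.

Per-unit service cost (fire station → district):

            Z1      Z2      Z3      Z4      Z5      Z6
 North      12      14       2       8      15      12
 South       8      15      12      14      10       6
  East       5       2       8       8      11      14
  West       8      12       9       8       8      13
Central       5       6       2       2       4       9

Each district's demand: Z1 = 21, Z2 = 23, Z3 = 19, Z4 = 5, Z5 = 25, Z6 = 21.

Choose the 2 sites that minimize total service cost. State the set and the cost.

With exactly 2 open, each district uses its cheapest among the chosen.
{East, Central}: Z1→East 5·21=105, Z2→East 2·23=46, Z3→Central 2·19=38, Z4→Central 2·5=10, Z5→Central 4·25=100, Z6→Central 9·21=189. Service cost 488.
{South, Central}: service cost 517
{North, Central}: service cost 580
Among all 10 size-2 choices, {East, Central} is lowest.

Choose East and Central; total service cost 488.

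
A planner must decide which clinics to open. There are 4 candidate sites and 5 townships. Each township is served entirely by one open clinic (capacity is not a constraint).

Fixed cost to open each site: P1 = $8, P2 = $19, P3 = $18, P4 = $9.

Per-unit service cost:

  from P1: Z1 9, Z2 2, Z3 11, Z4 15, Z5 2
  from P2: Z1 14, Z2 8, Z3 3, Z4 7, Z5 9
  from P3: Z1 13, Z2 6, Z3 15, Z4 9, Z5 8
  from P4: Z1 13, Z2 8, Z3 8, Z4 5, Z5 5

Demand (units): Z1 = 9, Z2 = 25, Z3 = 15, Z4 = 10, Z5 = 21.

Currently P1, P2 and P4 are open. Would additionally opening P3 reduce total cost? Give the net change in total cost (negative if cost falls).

No — net change +18 (cost rises by 18).

Current service cost with {P1, P2, P4}: 268.
Adding P3: each township re-picks its cheapest; new service cost 268, saving 0.
Extra fixed cost: 18. Net change = 18 − 0 = 18.
(Totals: 304 → 322.)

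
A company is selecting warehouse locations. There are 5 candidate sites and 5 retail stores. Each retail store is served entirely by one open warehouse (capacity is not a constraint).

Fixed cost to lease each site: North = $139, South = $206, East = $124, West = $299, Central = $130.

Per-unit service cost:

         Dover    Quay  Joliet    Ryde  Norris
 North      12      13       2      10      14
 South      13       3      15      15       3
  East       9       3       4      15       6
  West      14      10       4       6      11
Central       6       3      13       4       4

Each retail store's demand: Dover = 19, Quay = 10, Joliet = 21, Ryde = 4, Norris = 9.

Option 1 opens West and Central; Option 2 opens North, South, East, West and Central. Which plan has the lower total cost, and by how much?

Option 1: {West, Central}: Dover→Central 6·19=114, Quay→Central 3·10=30, Joliet→West 4·21=84, Ryde→Central 4·4=16, Norris→Central 4·9=36. Service 280; fixed 429; total 709.
Option 2: {North, South, East, West, Central}: Dover→Central 6·19=114, Quay→South 3·10=30, Joliet→North 2·21=42, Ryde→Central 4·4=16, Norris→South 3·9=27. Service 229; fixed 898; total 1127.
Difference: |709 − 1127| = 418.

Option 1 is cheaper by 418.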